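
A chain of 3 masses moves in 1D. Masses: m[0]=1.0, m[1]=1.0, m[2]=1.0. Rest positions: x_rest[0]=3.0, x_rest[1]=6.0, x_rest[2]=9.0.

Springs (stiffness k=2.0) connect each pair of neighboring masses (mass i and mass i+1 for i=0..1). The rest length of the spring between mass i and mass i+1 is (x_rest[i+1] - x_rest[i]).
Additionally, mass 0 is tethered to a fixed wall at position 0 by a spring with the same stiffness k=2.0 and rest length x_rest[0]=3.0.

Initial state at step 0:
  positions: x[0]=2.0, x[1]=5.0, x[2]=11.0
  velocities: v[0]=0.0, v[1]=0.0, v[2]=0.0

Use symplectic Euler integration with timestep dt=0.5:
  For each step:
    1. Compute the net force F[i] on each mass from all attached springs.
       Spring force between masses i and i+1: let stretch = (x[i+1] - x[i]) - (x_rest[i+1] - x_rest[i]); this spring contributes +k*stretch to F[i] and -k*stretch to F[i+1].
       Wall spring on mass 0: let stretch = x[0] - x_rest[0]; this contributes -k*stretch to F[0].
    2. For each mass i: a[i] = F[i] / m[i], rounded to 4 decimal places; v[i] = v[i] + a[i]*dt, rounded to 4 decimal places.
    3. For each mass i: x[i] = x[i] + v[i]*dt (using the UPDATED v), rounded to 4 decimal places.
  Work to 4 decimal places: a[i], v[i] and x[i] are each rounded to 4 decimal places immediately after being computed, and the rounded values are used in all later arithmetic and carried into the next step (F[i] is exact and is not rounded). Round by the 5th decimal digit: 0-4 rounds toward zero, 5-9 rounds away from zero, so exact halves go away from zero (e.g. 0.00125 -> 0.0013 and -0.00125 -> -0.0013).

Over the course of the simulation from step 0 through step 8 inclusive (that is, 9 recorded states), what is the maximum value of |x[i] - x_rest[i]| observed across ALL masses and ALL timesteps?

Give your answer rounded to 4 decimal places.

Answer: 2.3750

Derivation:
Step 0: x=[2.0000 5.0000 11.0000] v=[0.0000 0.0000 0.0000]
Step 1: x=[2.5000 6.5000 9.5000] v=[1.0000 3.0000 -3.0000]
Step 2: x=[3.7500 7.5000 8.0000] v=[2.5000 2.0000 -3.0000]
Step 3: x=[5.0000 6.8750 7.7500] v=[2.5000 -1.2500 -0.5000]
Step 4: x=[4.6875 5.7500 8.5625] v=[-0.6250 -2.2500 1.6250]
Step 5: x=[2.5625 5.5000 9.4688] v=[-4.2500 -0.5000 1.8125]
Step 6: x=[0.6250 5.7657 9.8907] v=[-3.8750 0.5313 0.8437]
Step 7: x=[0.9454 5.5235 9.7501] v=[0.6407 -0.4844 -0.2813]
Step 8: x=[3.0821 5.1056 8.9962] v=[4.2734 -0.8359 -1.5079]
Max displacement = 2.3750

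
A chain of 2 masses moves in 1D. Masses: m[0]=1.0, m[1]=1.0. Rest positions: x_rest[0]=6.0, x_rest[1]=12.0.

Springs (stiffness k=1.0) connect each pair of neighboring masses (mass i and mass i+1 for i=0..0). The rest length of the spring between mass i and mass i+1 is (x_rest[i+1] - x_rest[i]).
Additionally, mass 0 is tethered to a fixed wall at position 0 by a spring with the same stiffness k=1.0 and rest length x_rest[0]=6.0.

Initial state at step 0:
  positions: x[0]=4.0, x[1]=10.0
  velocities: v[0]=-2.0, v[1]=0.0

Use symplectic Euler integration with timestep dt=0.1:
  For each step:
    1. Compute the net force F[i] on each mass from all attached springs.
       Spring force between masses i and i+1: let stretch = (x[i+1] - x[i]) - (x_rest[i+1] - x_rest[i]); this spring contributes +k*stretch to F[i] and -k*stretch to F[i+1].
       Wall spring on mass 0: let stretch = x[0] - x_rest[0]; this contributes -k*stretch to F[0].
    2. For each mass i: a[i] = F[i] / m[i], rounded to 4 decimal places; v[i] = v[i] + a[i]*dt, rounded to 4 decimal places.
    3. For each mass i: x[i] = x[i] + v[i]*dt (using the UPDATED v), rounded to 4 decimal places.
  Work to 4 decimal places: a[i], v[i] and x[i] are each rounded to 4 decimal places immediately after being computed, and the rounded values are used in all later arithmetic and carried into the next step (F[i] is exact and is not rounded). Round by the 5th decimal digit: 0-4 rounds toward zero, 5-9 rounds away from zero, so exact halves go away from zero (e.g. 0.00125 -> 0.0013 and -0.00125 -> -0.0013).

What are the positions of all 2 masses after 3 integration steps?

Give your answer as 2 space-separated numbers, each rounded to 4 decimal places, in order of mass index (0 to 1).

Step 0: x=[4.0000 10.0000] v=[-2.0000 0.0000]
Step 1: x=[3.8200 10.0000] v=[-1.8000 0.0000]
Step 2: x=[3.6636 9.9982] v=[-1.5640 -0.0180]
Step 3: x=[3.5339 9.9931] v=[-1.2969 -0.0515]

Answer: 3.5339 9.9931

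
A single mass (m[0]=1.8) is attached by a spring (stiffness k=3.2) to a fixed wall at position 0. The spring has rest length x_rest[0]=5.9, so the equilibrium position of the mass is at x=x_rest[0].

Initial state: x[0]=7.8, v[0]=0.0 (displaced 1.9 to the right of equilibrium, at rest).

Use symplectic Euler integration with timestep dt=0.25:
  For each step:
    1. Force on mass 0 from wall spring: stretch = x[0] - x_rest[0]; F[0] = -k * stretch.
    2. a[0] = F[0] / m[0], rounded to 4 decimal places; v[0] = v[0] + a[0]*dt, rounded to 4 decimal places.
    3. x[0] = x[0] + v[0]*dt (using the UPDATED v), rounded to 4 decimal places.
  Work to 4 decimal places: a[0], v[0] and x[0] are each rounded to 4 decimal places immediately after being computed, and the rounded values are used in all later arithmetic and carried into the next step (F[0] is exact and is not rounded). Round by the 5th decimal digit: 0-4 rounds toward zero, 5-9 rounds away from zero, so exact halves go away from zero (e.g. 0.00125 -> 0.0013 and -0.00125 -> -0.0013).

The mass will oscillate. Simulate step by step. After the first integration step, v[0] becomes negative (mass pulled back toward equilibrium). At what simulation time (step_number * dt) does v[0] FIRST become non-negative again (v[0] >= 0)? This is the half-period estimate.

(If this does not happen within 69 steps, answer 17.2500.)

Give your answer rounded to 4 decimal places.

Answer: 2.5000

Derivation:
Step 0: x=[7.8000] v=[0.0000]
Step 1: x=[7.5889] v=[-0.8445]
Step 2: x=[7.1901] v=[-1.5951]
Step 3: x=[6.6480] v=[-2.1685]
Step 4: x=[6.0228] v=[-2.5010]
Step 5: x=[5.3839] v=[-2.5556]
Step 6: x=[4.8024] v=[-2.3262]
Step 7: x=[4.3428] v=[-1.8384]
Step 8: x=[4.0562] v=[-1.1463]
Step 9: x=[3.9745] v=[-0.3268]
Step 10: x=[4.1068] v=[0.5290]
First v>=0 after going negative at step 10, time=2.5000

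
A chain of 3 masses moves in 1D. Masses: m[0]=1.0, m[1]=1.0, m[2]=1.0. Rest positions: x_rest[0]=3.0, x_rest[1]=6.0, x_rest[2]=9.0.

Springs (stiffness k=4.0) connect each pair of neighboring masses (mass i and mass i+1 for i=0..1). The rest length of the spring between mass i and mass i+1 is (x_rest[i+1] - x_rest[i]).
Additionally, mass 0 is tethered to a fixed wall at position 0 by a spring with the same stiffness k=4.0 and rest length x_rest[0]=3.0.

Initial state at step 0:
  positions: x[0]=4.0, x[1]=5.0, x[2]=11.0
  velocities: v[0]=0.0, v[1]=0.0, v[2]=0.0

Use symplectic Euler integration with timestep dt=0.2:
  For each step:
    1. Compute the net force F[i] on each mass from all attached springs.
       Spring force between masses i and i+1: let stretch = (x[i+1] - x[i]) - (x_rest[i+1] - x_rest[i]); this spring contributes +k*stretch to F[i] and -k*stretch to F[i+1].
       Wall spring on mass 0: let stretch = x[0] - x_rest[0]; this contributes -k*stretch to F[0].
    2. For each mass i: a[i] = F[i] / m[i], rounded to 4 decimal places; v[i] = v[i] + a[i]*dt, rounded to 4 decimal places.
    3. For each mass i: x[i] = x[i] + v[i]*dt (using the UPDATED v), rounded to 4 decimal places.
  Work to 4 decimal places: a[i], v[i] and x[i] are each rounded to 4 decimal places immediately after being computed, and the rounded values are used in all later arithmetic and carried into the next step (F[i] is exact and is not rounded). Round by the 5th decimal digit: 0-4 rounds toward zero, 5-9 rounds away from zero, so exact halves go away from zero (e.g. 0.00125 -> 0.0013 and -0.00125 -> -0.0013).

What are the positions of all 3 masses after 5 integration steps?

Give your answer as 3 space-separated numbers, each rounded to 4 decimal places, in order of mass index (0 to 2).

Answer: 3.0031 7.6014 8.6328

Derivation:
Step 0: x=[4.0000 5.0000 11.0000] v=[0.0000 0.0000 0.0000]
Step 1: x=[3.5200 5.8000 10.5200] v=[-2.4000 4.0000 -2.4000]
Step 2: x=[2.8416 6.9904 9.7648] v=[-3.3920 5.9520 -3.7760]
Step 3: x=[2.3724 7.9609 9.0457] v=[-2.3462 4.8525 -3.5955]
Step 4: x=[2.4177 8.2108 8.6330] v=[0.2267 1.2495 -2.0633]
Step 5: x=[3.0031 7.6014 8.6328] v=[2.9270 -3.0472 -0.0011]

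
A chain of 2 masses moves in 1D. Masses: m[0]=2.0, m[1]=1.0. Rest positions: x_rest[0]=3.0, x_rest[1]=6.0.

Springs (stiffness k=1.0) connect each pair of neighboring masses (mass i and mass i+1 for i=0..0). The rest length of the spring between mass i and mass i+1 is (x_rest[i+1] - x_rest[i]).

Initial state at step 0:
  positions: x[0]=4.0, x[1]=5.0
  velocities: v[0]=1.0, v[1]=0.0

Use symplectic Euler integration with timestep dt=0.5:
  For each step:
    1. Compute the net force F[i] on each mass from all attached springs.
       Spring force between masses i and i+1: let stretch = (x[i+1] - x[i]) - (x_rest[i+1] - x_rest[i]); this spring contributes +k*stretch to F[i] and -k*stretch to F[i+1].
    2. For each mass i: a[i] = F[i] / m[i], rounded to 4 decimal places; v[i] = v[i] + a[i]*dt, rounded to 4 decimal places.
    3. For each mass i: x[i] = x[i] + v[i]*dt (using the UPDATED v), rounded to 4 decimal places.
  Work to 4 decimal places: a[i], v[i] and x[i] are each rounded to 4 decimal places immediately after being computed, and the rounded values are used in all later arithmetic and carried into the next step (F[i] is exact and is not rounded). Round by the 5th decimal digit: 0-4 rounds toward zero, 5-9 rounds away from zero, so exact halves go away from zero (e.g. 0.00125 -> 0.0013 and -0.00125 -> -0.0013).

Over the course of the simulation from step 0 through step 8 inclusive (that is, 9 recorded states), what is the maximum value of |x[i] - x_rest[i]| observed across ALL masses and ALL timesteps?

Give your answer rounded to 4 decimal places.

Answer: 3.5194

Derivation:
Step 0: x=[4.0000 5.0000] v=[1.0000 0.0000]
Step 1: x=[4.2500 5.5000] v=[0.5000 1.0000]
Step 2: x=[4.2813 6.4375] v=[0.0625 1.8750]
Step 3: x=[4.2071 7.5860] v=[-0.1485 2.2969]
Step 4: x=[4.1802 8.6398] v=[-0.0538 2.1075]
Step 5: x=[4.3358 9.3287] v=[0.3111 1.3777]
Step 6: x=[4.7405 9.5194] v=[0.8094 0.3813]
Step 7: x=[5.3676 9.2653] v=[1.2542 -0.5082]
Step 8: x=[6.1070 8.7868] v=[1.4787 -0.9571]
Max displacement = 3.5194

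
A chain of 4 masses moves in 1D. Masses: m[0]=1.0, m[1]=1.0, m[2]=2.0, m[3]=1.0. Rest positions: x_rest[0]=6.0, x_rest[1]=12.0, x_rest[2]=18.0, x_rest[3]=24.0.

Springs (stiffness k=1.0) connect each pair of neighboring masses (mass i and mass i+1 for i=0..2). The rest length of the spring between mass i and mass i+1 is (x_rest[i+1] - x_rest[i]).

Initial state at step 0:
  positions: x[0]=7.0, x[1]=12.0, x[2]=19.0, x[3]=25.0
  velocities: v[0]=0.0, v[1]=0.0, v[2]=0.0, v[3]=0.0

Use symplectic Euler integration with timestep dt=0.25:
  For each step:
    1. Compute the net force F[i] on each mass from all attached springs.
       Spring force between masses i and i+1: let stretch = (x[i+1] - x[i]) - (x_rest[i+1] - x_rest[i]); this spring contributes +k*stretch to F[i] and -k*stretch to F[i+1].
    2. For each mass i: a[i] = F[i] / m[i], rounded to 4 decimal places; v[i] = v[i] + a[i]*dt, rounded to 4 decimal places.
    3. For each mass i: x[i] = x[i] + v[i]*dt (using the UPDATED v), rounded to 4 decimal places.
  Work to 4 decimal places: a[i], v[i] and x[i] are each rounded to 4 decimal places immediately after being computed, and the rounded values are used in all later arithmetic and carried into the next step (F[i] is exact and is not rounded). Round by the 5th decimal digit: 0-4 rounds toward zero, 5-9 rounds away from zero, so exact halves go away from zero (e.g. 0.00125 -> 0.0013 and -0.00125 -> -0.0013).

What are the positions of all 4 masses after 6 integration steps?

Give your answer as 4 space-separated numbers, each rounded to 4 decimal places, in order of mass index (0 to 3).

Step 0: x=[7.0000 12.0000 19.0000 25.0000] v=[0.0000 0.0000 0.0000 0.0000]
Step 1: x=[6.9375 12.1250 18.9688 25.0000] v=[-0.2500 0.5000 -0.1250 0.0000]
Step 2: x=[6.8242 12.3535 18.9122 24.9981] v=[-0.4531 0.9141 -0.2266 -0.0078]
Step 3: x=[6.6815 12.6464 18.8408 24.9908] v=[-0.5708 1.1715 -0.2857 -0.0293]
Step 4: x=[6.5366 12.9536 18.7680 24.9741] v=[-0.5796 1.2289 -0.2913 -0.0668]
Step 5: x=[6.4178 13.2232 18.7074 24.9445] v=[-0.4754 1.0783 -0.2423 -0.1183]
Step 6: x=[6.3493 13.4102 18.6704 24.9001] v=[-0.2741 0.7480 -0.1482 -0.1776]

Answer: 6.3493 13.4102 18.6704 24.9001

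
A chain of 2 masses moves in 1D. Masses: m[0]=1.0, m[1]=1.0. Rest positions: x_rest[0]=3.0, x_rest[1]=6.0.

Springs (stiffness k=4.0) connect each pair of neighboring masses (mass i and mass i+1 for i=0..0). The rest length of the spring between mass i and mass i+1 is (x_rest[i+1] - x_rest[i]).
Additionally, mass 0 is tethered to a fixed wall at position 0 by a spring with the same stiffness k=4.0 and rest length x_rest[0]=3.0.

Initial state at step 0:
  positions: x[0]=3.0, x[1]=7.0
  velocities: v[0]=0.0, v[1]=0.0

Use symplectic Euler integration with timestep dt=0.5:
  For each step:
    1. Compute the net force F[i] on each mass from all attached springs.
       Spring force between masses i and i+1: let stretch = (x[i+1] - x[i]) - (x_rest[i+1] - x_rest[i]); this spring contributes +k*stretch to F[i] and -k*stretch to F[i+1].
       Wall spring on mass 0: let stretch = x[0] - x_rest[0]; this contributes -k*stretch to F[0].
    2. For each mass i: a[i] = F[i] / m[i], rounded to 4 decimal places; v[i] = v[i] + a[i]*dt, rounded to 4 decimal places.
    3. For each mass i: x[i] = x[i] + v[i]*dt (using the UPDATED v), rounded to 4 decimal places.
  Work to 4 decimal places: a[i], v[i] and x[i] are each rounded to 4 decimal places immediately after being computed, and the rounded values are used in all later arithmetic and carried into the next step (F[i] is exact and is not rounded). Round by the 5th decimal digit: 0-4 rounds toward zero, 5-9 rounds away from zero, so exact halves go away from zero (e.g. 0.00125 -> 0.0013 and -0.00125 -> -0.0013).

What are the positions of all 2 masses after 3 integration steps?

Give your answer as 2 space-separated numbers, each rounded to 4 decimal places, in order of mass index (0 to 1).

Answer: 2.0000 6.0000

Derivation:
Step 0: x=[3.0000 7.0000] v=[0.0000 0.0000]
Step 1: x=[4.0000 6.0000] v=[2.0000 -2.0000]
Step 2: x=[3.0000 6.0000] v=[-2.0000 0.0000]
Step 3: x=[2.0000 6.0000] v=[-2.0000 0.0000]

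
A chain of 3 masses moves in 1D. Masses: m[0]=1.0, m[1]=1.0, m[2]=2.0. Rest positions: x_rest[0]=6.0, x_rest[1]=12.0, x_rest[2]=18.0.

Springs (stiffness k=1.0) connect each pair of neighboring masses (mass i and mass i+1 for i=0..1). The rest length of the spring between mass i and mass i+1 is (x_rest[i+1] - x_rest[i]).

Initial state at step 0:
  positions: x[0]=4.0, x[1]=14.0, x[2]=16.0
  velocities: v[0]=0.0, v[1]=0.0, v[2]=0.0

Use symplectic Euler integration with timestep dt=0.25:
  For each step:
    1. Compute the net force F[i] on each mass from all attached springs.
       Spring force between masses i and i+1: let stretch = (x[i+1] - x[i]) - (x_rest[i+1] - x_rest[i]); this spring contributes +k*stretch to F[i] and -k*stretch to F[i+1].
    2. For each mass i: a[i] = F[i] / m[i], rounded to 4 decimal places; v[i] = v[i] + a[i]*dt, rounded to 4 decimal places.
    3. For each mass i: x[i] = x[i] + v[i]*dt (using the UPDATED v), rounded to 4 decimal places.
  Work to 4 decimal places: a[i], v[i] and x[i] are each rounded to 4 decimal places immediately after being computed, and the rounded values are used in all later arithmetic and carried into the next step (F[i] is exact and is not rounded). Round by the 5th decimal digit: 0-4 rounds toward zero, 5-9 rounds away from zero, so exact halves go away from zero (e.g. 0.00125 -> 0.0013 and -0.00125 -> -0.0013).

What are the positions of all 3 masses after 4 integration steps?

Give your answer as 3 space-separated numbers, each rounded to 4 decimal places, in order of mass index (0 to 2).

Answer: 5.8535 10.1874 16.9796

Derivation:
Step 0: x=[4.0000 14.0000 16.0000] v=[0.0000 0.0000 0.0000]
Step 1: x=[4.2500 13.5000 16.1250] v=[1.0000 -2.0000 0.5000]
Step 2: x=[4.7031 12.5859 16.3555] v=[1.8125 -3.6563 0.9219]
Step 3: x=[5.2739 11.4148 16.6557] v=[2.2832 -4.6846 1.2007]
Step 4: x=[5.8535 10.1874 16.9796] v=[2.3184 -4.9096 1.2956]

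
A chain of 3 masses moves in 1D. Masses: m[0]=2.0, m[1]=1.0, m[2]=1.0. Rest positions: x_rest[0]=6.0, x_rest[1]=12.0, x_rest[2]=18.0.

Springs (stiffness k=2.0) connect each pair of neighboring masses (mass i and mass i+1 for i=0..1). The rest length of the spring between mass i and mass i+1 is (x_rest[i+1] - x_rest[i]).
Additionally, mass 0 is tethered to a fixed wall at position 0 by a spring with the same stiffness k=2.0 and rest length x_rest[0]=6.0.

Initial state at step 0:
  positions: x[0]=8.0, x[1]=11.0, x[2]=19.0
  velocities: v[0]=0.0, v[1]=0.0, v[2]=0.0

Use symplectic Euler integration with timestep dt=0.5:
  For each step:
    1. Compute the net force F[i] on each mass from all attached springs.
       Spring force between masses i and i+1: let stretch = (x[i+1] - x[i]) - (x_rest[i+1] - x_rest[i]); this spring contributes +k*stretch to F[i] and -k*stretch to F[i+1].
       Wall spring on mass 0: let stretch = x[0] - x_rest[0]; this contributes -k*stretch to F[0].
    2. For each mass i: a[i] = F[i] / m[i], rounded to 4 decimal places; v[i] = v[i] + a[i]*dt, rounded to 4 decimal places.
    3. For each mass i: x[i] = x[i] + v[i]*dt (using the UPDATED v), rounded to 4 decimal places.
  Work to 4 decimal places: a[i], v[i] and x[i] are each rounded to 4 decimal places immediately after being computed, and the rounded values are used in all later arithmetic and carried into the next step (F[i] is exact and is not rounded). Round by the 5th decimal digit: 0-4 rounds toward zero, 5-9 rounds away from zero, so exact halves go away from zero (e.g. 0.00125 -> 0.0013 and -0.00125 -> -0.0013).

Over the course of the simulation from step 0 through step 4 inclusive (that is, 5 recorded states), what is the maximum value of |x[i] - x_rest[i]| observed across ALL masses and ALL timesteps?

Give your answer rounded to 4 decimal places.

Step 0: x=[8.0000 11.0000 19.0000] v=[0.0000 0.0000 0.0000]
Step 1: x=[6.7500 13.5000 18.0000] v=[-2.5000 5.0000 -2.0000]
Step 2: x=[5.5000 14.8750 17.7500] v=[-2.5000 2.7500 -0.5000]
Step 3: x=[5.2188 13.0000 19.0625] v=[-0.5625 -3.7500 2.6250]
Step 4: x=[5.5782 10.2657 20.3438] v=[0.7187 -5.4687 2.5625]
Max displacement = 2.8750

Answer: 2.8750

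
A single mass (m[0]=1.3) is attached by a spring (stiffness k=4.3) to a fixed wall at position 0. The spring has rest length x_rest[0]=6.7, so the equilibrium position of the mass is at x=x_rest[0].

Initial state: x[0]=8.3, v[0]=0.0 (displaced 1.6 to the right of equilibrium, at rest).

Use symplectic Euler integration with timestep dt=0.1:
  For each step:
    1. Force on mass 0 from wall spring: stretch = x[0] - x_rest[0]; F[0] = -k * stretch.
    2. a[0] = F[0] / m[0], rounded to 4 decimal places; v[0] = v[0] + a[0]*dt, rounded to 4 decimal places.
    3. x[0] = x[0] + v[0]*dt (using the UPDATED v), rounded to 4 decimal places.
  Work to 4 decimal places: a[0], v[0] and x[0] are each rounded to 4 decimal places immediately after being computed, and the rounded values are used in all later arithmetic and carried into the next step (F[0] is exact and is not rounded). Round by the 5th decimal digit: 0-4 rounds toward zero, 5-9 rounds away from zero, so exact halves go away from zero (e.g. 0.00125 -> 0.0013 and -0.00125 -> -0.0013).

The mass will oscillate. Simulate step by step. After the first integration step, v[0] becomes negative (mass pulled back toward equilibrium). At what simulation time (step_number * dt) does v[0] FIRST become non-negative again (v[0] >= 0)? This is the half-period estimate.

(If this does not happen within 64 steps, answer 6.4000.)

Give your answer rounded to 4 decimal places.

Step 0: x=[8.3000] v=[0.0000]
Step 1: x=[8.2471] v=[-0.5292]
Step 2: x=[8.1430] v=[-1.0409]
Step 3: x=[7.9912] v=[-1.5182]
Step 4: x=[7.7967] v=[-1.9453]
Step 5: x=[7.5659] v=[-2.3081]
Step 6: x=[7.3065] v=[-2.5945]
Step 7: x=[7.0270] v=[-2.7951]
Step 8: x=[6.7367] v=[-2.9033]
Step 9: x=[6.4452] v=[-2.9154]
Step 10: x=[6.1621] v=[-2.8311]
Step 11: x=[5.8968] v=[-2.6532]
Step 12: x=[5.6581] v=[-2.3875]
Step 13: x=[5.4538] v=[-2.0429]
Step 14: x=[5.2907] v=[-1.6307]
Step 15: x=[5.1742] v=[-1.1646]
Step 16: x=[5.1082] v=[-0.6599]
Step 17: x=[5.0949] v=[-0.1334]
Step 18: x=[5.1347] v=[0.3975]
First v>=0 after going negative at step 18, time=1.8000

Answer: 1.8000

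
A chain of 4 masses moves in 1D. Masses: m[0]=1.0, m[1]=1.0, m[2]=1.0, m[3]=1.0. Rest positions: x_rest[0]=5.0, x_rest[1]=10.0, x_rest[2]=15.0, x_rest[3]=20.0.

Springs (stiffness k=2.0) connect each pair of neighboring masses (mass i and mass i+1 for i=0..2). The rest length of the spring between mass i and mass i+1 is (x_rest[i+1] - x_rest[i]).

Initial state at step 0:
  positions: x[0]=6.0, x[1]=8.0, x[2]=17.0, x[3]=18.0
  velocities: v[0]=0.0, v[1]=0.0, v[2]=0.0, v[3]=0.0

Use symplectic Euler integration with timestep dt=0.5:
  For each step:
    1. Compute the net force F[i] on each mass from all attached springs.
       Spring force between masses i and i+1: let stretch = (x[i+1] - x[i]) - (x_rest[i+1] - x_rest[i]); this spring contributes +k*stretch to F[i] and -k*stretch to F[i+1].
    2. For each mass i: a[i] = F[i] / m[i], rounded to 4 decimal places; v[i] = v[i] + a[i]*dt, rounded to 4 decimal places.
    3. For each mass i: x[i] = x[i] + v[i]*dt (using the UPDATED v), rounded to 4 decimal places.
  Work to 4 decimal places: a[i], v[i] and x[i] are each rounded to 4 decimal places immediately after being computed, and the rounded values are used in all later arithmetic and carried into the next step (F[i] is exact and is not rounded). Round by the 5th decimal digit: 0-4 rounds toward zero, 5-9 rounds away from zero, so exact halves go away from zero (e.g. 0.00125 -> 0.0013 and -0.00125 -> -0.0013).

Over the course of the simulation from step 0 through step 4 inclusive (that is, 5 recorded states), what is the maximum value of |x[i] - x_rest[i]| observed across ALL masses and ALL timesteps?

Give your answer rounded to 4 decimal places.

Answer: 3.3750

Derivation:
Step 0: x=[6.0000 8.0000 17.0000 18.0000] v=[0.0000 0.0000 0.0000 0.0000]
Step 1: x=[4.5000 11.5000 13.0000 20.0000] v=[-3.0000 7.0000 -8.0000 4.0000]
Step 2: x=[4.0000 12.2500 11.7500 21.0000] v=[-1.0000 1.5000 -2.5000 2.0000]
Step 3: x=[5.1250 8.6250 15.3750 19.8750] v=[2.2500 -7.2500 7.2500 -2.2500]
Step 4: x=[5.5000 6.6250 17.8750 19.0000] v=[0.7500 -4.0000 5.0000 -1.7500]
Max displacement = 3.3750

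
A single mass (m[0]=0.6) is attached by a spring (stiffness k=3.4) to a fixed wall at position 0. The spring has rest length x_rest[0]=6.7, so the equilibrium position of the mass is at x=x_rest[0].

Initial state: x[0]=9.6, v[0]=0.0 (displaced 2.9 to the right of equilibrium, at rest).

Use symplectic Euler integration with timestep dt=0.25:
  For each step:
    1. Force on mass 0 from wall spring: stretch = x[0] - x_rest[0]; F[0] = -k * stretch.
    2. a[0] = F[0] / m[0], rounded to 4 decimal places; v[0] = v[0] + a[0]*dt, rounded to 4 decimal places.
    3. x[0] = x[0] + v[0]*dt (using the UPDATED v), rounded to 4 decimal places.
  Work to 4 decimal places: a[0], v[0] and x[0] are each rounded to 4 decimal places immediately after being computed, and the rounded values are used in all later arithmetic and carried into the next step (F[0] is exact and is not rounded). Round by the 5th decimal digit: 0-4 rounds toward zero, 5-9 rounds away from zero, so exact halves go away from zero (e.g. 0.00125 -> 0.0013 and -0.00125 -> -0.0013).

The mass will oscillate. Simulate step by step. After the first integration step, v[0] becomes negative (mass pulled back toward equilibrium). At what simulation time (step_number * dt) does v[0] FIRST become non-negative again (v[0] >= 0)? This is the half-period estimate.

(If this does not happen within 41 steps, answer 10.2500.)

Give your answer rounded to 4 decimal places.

Answer: 1.5000

Derivation:
Step 0: x=[9.6000] v=[0.0000]
Step 1: x=[8.5729] v=[-4.1083]
Step 2: x=[6.8825] v=[-6.7616]
Step 3: x=[5.1275] v=[-7.0202]
Step 4: x=[3.9294] v=[-4.7925]
Step 5: x=[3.7125] v=[-0.8675]
Step 6: x=[4.5537] v=[3.3648]
First v>=0 after going negative at step 6, time=1.5000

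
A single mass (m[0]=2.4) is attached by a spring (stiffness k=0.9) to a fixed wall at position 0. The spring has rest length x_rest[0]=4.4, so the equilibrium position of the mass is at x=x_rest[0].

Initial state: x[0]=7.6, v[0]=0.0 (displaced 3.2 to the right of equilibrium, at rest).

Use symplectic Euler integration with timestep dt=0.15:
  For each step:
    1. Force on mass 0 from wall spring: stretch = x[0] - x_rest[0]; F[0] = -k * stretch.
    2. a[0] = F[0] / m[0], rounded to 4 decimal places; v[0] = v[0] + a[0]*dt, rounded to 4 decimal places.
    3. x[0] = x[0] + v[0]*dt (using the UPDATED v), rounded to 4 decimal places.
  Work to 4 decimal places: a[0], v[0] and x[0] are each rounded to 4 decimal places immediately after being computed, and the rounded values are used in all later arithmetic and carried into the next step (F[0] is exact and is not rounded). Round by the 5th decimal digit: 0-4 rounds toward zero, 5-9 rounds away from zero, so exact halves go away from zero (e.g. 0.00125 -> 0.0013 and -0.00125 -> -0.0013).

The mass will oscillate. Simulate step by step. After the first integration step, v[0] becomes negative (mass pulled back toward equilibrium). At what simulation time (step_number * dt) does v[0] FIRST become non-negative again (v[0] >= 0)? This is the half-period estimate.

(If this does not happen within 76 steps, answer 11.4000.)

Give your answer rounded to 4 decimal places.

Answer: 5.2500

Derivation:
Step 0: x=[7.6000] v=[0.0000]
Step 1: x=[7.5730] v=[-0.1800]
Step 2: x=[7.5192] v=[-0.3585]
Step 3: x=[7.4391] v=[-0.5340]
Step 4: x=[7.3334] v=[-0.7050]
Step 5: x=[7.2029] v=[-0.8700]
Step 6: x=[7.0487] v=[-1.0277]
Step 7: x=[6.8722] v=[-1.1767]
Step 8: x=[6.6748] v=[-1.3158]
Step 9: x=[6.4582] v=[-1.4438]
Step 10: x=[6.2243] v=[-1.5596]
Step 11: x=[5.9750] v=[-1.6622]
Step 12: x=[5.7124] v=[-1.7508]
Step 13: x=[5.4387] v=[-1.8246]
Step 14: x=[5.1563] v=[-1.8830]
Step 15: x=[4.8675] v=[-1.9255]
Step 16: x=[4.5747] v=[-1.9518]
Step 17: x=[4.2805] v=[-1.9616]
Step 18: x=[3.9873] v=[-1.9549]
Step 19: x=[3.6975] v=[-1.9317]
Step 20: x=[3.4137] v=[-1.8922]
Step 21: x=[3.1382] v=[-1.8367]
Step 22: x=[2.8733] v=[-1.7657]
Step 23: x=[2.6213] v=[-1.6798]
Step 24: x=[2.3843] v=[-1.5798]
Step 25: x=[2.1643] v=[-1.4664]
Step 26: x=[1.9632] v=[-1.3406]
Step 27: x=[1.7827] v=[-1.2035]
Step 28: x=[1.6243] v=[-1.0563]
Step 29: x=[1.4893] v=[-0.9002]
Step 30: x=[1.3788] v=[-0.7365]
Step 31: x=[1.2938] v=[-0.5666]
Step 32: x=[1.2350] v=[-0.3919]
Step 33: x=[1.2029] v=[-0.2139]
Step 34: x=[1.1978] v=[-0.0341]
Step 35: x=[1.2197] v=[0.1460]
First v>=0 after going negative at step 35, time=5.2500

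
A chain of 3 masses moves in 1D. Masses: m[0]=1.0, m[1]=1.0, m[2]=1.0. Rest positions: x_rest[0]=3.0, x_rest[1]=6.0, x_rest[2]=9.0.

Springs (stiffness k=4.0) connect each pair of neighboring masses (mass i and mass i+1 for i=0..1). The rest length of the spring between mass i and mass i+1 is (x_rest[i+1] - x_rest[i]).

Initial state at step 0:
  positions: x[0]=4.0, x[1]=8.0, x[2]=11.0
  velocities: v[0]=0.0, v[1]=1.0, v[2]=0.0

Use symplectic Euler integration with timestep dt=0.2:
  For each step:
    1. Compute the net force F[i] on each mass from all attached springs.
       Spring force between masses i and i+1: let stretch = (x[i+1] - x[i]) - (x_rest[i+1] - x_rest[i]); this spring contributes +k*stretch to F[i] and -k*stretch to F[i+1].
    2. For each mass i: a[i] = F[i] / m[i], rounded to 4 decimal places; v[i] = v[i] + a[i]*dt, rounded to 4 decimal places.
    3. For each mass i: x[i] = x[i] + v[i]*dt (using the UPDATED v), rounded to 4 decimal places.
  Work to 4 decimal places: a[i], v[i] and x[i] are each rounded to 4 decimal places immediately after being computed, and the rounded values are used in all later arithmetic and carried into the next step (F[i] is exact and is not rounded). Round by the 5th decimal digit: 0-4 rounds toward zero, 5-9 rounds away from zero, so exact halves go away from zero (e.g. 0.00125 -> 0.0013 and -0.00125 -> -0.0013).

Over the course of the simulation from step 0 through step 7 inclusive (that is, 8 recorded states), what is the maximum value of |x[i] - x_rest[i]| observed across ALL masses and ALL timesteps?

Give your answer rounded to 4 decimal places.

Answer: 2.6401

Derivation:
Step 0: x=[4.0000 8.0000 11.0000] v=[0.0000 1.0000 0.0000]
Step 1: x=[4.1600 8.0400 11.0000] v=[0.8000 0.2000 0.0000]
Step 2: x=[4.4608 7.9328 11.0064] v=[1.5040 -0.5360 0.0320]
Step 3: x=[4.8371 7.7619 11.0010] v=[1.8816 -0.8547 -0.0269]
Step 4: x=[5.2014 7.6412 10.9574] v=[1.8214 -0.6033 -0.2182]
Step 5: x=[5.4760 7.6608 10.8632] v=[1.3732 0.0978 -0.4712]
Step 6: x=[5.6202 7.8432 10.7366] v=[0.7210 0.9119 -0.6331]
Step 7: x=[5.6401 8.1328 10.6270] v=[0.0994 1.4482 -0.5478]
Max displacement = 2.6401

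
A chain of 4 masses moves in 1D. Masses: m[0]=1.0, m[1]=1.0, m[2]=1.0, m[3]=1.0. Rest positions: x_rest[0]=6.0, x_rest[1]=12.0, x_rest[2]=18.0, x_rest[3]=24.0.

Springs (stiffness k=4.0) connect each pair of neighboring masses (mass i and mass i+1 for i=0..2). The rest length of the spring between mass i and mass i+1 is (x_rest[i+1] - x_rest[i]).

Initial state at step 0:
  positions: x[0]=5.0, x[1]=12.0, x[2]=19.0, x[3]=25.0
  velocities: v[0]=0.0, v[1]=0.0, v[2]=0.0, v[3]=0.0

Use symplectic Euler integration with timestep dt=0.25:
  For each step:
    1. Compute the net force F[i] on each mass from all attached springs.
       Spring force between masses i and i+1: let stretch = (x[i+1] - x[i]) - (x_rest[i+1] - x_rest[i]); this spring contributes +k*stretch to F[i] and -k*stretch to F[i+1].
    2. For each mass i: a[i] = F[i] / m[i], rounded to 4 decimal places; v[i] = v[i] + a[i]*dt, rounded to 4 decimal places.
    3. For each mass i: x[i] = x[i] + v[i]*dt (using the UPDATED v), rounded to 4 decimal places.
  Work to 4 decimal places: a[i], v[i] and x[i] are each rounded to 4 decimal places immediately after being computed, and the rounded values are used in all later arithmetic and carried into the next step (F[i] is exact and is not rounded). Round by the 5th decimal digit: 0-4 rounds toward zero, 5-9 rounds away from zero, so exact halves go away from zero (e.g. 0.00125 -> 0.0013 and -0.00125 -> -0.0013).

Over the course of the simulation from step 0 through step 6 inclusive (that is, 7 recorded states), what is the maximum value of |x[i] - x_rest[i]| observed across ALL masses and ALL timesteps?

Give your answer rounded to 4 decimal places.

Answer: 1.1309

Derivation:
Step 0: x=[5.0000 12.0000 19.0000 25.0000] v=[0.0000 0.0000 0.0000 0.0000]
Step 1: x=[5.2500 12.0000 18.7500 25.0000] v=[1.0000 0.0000 -1.0000 0.0000]
Step 2: x=[5.6875 12.0000 18.3750 24.9375] v=[1.7500 0.0000 -1.5000 -0.2500]
Step 3: x=[6.2031 12.0156 18.0469 24.7344] v=[2.0625 0.0625 -1.3125 -0.8125]
Step 4: x=[6.6719 12.0859 17.8828 24.3594] v=[1.8750 0.2813 -0.6563 -1.5000]
Step 5: x=[6.9942 12.2520 17.8887 23.8653] v=[1.2890 0.6642 0.0234 -1.9766]
Step 6: x=[7.1309 12.5128 17.9795 23.3770] v=[0.5468 1.0431 0.3633 -1.9532]
Max displacement = 1.1309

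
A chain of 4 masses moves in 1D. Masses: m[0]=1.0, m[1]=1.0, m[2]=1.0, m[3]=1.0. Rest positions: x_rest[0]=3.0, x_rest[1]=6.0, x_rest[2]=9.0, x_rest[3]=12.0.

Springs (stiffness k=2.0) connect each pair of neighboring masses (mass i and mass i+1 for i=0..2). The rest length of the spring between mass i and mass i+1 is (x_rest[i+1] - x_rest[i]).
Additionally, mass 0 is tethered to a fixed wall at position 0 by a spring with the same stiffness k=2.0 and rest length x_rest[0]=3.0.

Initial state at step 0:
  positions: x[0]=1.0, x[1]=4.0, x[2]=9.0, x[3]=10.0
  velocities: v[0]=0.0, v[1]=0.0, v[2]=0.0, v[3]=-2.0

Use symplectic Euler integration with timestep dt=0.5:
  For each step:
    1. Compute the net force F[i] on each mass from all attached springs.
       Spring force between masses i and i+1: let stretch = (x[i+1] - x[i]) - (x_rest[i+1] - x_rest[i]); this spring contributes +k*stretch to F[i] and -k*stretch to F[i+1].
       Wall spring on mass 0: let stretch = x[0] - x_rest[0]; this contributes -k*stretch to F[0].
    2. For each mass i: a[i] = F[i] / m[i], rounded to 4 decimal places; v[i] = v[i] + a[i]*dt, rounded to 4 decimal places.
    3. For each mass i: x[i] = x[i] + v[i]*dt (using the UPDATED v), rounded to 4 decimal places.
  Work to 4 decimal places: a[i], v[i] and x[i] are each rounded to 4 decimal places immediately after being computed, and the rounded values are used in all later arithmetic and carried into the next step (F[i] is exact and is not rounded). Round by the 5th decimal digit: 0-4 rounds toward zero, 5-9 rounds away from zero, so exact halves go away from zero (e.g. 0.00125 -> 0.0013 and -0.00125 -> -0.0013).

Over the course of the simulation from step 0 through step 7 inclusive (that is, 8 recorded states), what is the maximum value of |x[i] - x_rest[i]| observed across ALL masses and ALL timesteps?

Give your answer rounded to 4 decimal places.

Answer: 3.5000

Derivation:
Step 0: x=[1.0000 4.0000 9.0000 10.0000] v=[0.0000 0.0000 0.0000 -2.0000]
Step 1: x=[2.0000 5.0000 7.0000 10.0000] v=[2.0000 2.0000 -4.0000 0.0000]
Step 2: x=[3.5000 5.5000 5.5000 10.0000] v=[3.0000 1.0000 -3.0000 0.0000]
Step 3: x=[4.2500 5.0000 6.2500 9.2500] v=[1.5000 -1.0000 1.5000 -1.5000]
Step 4: x=[3.2500 4.7500 7.8750 8.5000] v=[-2.0000 -0.5000 3.2500 -1.5000]
Step 5: x=[1.3750 5.3125 8.2500 8.9375] v=[-3.7500 1.1250 0.7500 0.8750]
Step 6: x=[0.7813 5.3750 7.5000 10.5313] v=[-1.1875 0.1250 -1.5000 3.1875]
Step 7: x=[2.0938 4.2032 7.2032 12.1094] v=[2.6249 -2.3437 -0.5937 3.1562]
Max displacement = 3.5000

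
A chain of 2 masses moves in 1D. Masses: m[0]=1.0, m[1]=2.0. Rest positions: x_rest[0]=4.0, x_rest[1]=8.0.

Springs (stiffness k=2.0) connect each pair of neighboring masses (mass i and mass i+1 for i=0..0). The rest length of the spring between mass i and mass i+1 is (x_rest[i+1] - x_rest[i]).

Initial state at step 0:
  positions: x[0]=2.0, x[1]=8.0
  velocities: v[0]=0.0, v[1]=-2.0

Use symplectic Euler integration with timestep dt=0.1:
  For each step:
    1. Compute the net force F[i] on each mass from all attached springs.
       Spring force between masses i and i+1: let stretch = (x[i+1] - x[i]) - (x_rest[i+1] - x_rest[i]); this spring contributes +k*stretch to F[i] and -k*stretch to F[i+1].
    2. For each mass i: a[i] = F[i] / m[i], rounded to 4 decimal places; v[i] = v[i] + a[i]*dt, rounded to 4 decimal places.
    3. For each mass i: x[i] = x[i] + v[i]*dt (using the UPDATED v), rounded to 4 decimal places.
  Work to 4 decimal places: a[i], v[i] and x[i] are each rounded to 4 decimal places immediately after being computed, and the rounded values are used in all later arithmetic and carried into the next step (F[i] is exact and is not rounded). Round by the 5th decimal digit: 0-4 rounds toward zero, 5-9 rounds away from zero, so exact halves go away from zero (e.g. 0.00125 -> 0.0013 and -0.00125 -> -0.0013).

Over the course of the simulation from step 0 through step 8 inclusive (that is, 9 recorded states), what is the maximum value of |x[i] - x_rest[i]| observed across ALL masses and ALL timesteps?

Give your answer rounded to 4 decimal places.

Answer: 2.0487

Derivation:
Step 0: x=[2.0000 8.0000] v=[0.0000 -2.0000]
Step 1: x=[2.0400 7.7800] v=[0.4000 -2.2000]
Step 2: x=[2.1148 7.5426] v=[0.7480 -2.3740]
Step 3: x=[2.2182 7.2909] v=[1.0336 -2.5168]
Step 4: x=[2.3430 7.0285] v=[1.2481 -2.6241]
Step 5: x=[2.4815 6.7592] v=[1.3852 -2.6927]
Step 6: x=[2.6256 6.4872] v=[1.4407 -2.7205]
Step 7: x=[2.7669 6.2165] v=[1.4130 -2.7067]
Step 8: x=[2.8972 5.9513] v=[1.3029 -2.6517]
Max displacement = 2.0487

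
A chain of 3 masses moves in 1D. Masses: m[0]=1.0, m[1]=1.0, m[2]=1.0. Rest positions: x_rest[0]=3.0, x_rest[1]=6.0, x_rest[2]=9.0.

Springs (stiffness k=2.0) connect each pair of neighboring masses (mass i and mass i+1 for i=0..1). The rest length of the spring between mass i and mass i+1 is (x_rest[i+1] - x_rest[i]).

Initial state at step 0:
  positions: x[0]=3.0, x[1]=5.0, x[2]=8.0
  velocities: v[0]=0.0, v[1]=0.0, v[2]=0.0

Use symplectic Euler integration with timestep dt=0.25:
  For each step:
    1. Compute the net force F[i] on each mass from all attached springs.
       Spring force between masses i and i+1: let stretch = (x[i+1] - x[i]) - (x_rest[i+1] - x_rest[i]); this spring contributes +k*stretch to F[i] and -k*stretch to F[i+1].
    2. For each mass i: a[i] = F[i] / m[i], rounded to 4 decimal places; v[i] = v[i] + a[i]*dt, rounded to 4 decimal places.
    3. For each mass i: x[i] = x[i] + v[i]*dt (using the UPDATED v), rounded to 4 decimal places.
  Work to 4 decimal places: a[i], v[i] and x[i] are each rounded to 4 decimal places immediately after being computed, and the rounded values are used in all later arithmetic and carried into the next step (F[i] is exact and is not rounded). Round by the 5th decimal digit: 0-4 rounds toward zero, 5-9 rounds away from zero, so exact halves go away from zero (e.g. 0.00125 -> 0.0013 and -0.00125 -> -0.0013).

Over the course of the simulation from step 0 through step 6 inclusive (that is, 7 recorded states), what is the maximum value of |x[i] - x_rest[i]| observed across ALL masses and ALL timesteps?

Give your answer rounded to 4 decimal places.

Step 0: x=[3.0000 5.0000 8.0000] v=[0.0000 0.0000 0.0000]
Step 1: x=[2.8750 5.1250 8.0000] v=[-0.5000 0.5000 0.0000]
Step 2: x=[2.6563 5.3281 8.0156] v=[-0.8750 0.8125 0.0625]
Step 3: x=[2.3965 5.5332 8.0703] v=[-1.0391 0.8204 0.2188]
Step 4: x=[2.1538 5.6634 8.1829] v=[-0.9708 0.5206 0.4503]
Step 5: x=[1.9748 5.6698 8.3556] v=[-0.7160 0.0256 0.6906]
Step 6: x=[1.8827 5.5501 8.5675] v=[-0.3685 -0.4790 0.8477]
Max displacement = 1.1173

Answer: 1.1173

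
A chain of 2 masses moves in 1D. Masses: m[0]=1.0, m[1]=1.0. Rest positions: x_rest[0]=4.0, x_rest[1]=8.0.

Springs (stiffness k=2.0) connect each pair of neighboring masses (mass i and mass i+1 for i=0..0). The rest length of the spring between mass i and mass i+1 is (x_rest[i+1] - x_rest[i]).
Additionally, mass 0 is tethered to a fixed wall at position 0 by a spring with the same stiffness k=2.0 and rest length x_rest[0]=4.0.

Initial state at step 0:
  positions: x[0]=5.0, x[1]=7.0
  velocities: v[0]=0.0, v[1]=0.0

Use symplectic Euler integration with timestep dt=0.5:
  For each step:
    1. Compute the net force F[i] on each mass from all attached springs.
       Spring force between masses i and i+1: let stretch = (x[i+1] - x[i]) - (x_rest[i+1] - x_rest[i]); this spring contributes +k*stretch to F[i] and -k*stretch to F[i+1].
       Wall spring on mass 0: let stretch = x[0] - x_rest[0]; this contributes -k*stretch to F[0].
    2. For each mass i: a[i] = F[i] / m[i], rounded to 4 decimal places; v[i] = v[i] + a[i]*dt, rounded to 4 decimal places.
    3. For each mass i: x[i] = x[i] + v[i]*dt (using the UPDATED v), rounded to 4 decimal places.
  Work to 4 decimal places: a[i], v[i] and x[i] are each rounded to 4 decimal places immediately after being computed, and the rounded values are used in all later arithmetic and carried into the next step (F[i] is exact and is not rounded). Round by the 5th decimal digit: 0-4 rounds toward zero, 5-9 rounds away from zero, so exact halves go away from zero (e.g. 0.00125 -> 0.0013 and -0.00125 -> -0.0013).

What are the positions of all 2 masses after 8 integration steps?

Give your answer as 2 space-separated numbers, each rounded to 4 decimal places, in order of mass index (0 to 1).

Answer: 3.2891 8.7618

Derivation:
Step 0: x=[5.0000 7.0000] v=[0.0000 0.0000]
Step 1: x=[3.5000 8.0000] v=[-3.0000 2.0000]
Step 2: x=[2.5000 8.7500] v=[-2.0000 1.5000]
Step 3: x=[3.3750 8.3750] v=[1.7500 -0.7500]
Step 4: x=[5.0625 7.5000] v=[3.3750 -1.7500]
Step 5: x=[5.4375 7.4063] v=[0.7500 -0.1875]
Step 6: x=[4.0782 8.3282] v=[-2.7187 1.8437]
Step 7: x=[2.8048 9.1251] v=[-2.5469 1.5937]
Step 8: x=[3.2891 8.7618] v=[0.9686 -0.7266]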